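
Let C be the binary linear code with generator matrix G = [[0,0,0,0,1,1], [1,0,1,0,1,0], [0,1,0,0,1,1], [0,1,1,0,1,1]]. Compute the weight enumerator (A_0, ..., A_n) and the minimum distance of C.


Weight distribution: A_0 = 1, A_1 = 2, A_2 = 4, A_3 = 6, A_4 = 3. Minimum distance d = 1.

Enumerate all 2^4 = 16 messages m ∈ F_2^4.
For each, compute codeword c = mG in F_2^6, then tally its weight.
  m = 0000 → c = 000000, weight = 0.
  m = 1000 → c = 000011, weight = 2.
  m = 0100 → c = 101010, weight = 3.
  m = 1100 → c = 101001, weight = 3.
  m = 0010 → c = 010011, weight = 3.
  m = 1010 → c = 010000, weight = 1.
  m = 0110 → c = 111001, weight = 4.
  m = 1110 → c = 111010, weight = 4.
  m = 0001 → c = 011011, weight = 4.
  m = 1001 → c = 011000, weight = 2.
  m = 0101 → c = 110001, weight = 3.
  m = 1101 → c = 110010, weight = 3.
  m = 0011 → c = 001000, weight = 1.
  m = 1011 → c = 001011, weight = 3.
  m = 0111 → c = 100010, weight = 2.
  m = 1111 → c = 100001, weight = 2.
Tally weights:
  weight 0: 1 codewords.
  weight 1: 2 codewords.
  weight 2: 4 codewords.
  weight 3: 6 codewords.
  weight 4: 3 codewords.
Minimum distance d = smallest w > 0 with A_w > 0 = 1.
Sanity: Σ A_w = 16 = 2^4 = 16 ✓.


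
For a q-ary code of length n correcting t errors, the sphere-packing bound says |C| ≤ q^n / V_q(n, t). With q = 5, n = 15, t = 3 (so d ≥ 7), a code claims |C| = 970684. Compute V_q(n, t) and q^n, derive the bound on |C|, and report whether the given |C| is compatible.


V_q(n, t) = 30861, q^n = 30517578125, Hamming bound = 988871, |C| = 970684 ≤ bound (satisfied).

Step 1: Compute V_q(n, t) = Σ_{j=0}^3 C(n, j) (q−1)^j.
  j = 0: C(15,0)·(4)^0 = 1·1 = 1.
  j = 1: C(15,1)·(4)^1 = 15·4 = 60.
  j = 2: C(15,2)·(4)^2 = 105·16 = 1680.
  j = 3: C(15,3)·(4)^3 = 455·64 = 29120.
  V_q(n, t) = 1 + 60 + 1680 + 29120 = 30861.
Step 2: q^n = 5^15 = 30517578125.
Step 3: Hamming bound ⌊q^n / V_q(n,t)⌋ = ⌊30517578125/30861⌋ = 988871.
Step 4: Compare |C| = 970684 to 988871: satisfied.
The claimed |C| lies below the Hamming bound.


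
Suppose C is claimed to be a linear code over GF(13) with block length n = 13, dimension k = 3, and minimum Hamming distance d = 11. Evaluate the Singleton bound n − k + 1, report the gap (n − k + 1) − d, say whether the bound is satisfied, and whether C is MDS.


Singleton RHS = n − k + 1 = 11, slack = 0, bound satisfied, MDS.

Singleton bound: d ≤ n − k + 1.
Here n = 13, k = 3, so n − k + 1 = 11.
Given d = 11, check d ≤ 11: YES.
Slack = (n − k + 1) − d = 0.
The code is MDS (slack = 0).
Description: the claimed parameters are [13, 3, 11]_13; such a code would be MDS (meets Singleton bound).


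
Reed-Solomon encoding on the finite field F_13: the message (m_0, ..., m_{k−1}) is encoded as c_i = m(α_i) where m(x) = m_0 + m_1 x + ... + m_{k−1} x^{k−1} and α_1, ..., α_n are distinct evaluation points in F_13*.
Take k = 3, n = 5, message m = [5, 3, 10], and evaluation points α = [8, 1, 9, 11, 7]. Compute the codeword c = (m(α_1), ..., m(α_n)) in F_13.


c = [6, 5, 10, 0, 9]

Message polynomial: m(x) = 5 + 3·x + 10·x^2 (mod 13).
For each evaluation point α_i, compute m(α_i) mod 13:
  α_1 = 8: Horner steps 10 → 5 → 6, so m(8) = 6.
  α_2 = 1: Horner steps 10 → 0 → 5, so m(1) = 5.
  α_3 = 9: Horner steps 10 → 2 → 10, so m(9) = 10.
  α_4 = 11: Horner steps 10 → 9 → 0, so m(11) = 0.
  α_5 = 7: Horner steps 10 → 8 → 9, so m(7) = 9.
Codeword c = [6, 5, 10, 0, 9] ∈ F_13^5.


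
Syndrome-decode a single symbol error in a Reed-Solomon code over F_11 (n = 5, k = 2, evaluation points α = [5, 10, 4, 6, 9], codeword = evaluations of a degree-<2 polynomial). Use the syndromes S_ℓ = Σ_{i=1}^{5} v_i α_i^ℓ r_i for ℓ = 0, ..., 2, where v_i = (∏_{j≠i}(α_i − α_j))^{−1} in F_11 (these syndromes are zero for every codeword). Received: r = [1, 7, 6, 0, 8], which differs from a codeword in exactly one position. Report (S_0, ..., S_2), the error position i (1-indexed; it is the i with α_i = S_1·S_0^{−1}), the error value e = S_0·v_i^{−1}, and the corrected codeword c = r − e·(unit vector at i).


S = (3, 1, 4), error at position 3, error magnitude e = 4, c = [1, 7, 2, 0, 8].

Step 1: column multipliers v_i = (∏_{j≠i}(α_i − α_j))^{−1} mod 11.
  i = 1 (α = 5): (5−10)(5−4)(5−6)(5−9) = (−5)·1·(−1)·(−4) = −20 ≡ 2, so v_1 = 2^{−1} = 6 (mod 11).
  i = 2 (α = 10): (10−5)(10−4)(10−6)(10−9) = 5·6·4·1 = 120 ≡ 10, so v_2 = 10^{−1} = 10 (mod 11).
  i = 3 (α = 4): (4−5)(4−10)(4−6)(4−9) = (−1)·(−6)·(−2)·(−5) = 60 ≡ 5, so v_3 = 5^{−1} = 9 (mod 11).
  i = 4 (α = 6): (6−5)(6−10)(6−4)(6−9) = 1·(−4)·2·(−3) = 24 ≡ 2, so v_4 = 2^{−1} = 6 (mod 11).
  i = 5 (α = 9): (9−5)(9−10)(9−4)(9−6) = 4·(−1)·5·3 = −60 ≡ 6, so v_5 = 6^{−1} = 2 (mod 11).
  v = [6, 10, 9, 6, 2].
Step 2: syndromes of r = [1, 7, 6, 0, 8] (all sums mod 11).
  S_0 = Σ v_i r_i = 6·1 + 10·7 + 9·6 + 6·0 + 2·8 = 146 ≡ 3.
  S_1 = Σ v_i α_i r_i = 6·5·1 + 10·10·7 + 9·4·6 + 6·6·0 + 2·9·8 = 1090 ≡ 1.
  α_i^2 mod 11 = [3, 1, 5, 3, 4].
  S_2 = Σ v_i α_i^2 r_i = 6·3·1 + 10·1·7 + 9·5·6 + 6·3·0 + 2·4·8 = 422 ≡ 4.
  S = (3, 1, 4) ≠ 0, so r is not a codeword (an error is present).
Step 3: locate the error. For a single error e at position i, S_ℓ = v_i·e·α_i^ℓ, so α_err = S_1/S_0.
  S_0^{−1} = 3^{−1} = 4 (mod 11), so α_err = 1·4 = 4 ≡ 4 = α_3. Error position i = 3.
  Consistency check: S_2/S_1 = 4·1 = 4 ≡ 4 = α_err ✓ (single-error assumption holds).
Step 4: error magnitude e = S_0/v_3 = S_0·∏_{j≠3}(α_3 − α_j) = 3·5 = 15 ≡ 4 (mod 11).
Step 5: correct position 3: c_3 = r_3 − e = 6 − 4 ≡ 2 (mod 11). Hence c = [1, 7, 2, 0, 8].
  Check: interpolating c through the α_i gives m(x) = 6 + 10·x (degree < 2) with m(α_i) = c_i for every i, so c is indeed a codeword.


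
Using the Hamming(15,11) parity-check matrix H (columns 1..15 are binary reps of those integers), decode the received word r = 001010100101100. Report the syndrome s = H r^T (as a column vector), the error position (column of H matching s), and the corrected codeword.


s = (1, 0, 1, 0)^T, error position = 10, corrected codeword c = 001010100001100

Compute s = H r^T mod 2 one row at a time:
  s_1 = 0 + 0 + 1 + 0 + 1 + 1 + 0 + 0 = 3 ≡ 1 (mod 2).
  s_2 = 0 + 1 + 0 + 1 + 1 + 1 + 0 + 0 = 4 ≡ 0 (mod 2).
  s_3 = 0 + 1 + 0 + 1 + 1 + 0 + 0 + 0 = 3 ≡ 1 (mod 2).
  s_4 = 0 + 1 + 1 + 1 + 0 + 0 + 1 + 0 = 4 ≡ 0 (mod 2).
s = (1, 0, 1, 0)^T — this equals column 10 of H (binary 1010), so error is at position 10.
Correct: flip bit 10 of r = 001010100101100 to get c = 001010100001100.


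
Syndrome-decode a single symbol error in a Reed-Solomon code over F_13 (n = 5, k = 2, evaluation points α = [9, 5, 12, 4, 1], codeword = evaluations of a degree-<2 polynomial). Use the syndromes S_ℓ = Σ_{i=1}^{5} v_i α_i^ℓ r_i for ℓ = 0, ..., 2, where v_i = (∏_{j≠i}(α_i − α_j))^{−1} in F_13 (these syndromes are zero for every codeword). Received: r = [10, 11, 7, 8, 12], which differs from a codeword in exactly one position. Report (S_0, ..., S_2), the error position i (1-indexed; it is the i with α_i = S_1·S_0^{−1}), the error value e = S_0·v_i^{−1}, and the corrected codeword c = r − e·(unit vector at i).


S = (7, 6, 7), error at position 3, error magnitude e = 1, c = [10, 11, 6, 8, 12].

Step 1: column multipliers v_i = (∏_{j≠i}(α_i − α_j))^{−1} mod 13.
  i = 1 (α = 9): (9−5)(9−12)(9−4)(9−1) = 4·(−3)·5·8 = −480 ≡ 1, so v_1 = 1^{−1} = 1 (mod 13).
  i = 2 (α = 5): (5−9)(5−12)(5−4)(5−1) = (−4)·(−7)·1·4 = 112 ≡ 8, so v_2 = 8^{−1} = 5 (mod 13).
  i = 3 (α = 12): (12−9)(12−5)(12−4)(12−1) = 3·7·8·11 = 1848 ≡ 2, so v_3 = 2^{−1} = 7 (mod 13).
  i = 4 (α = 4): (4−9)(4−5)(4−12)(4−1) = (−5)·(−1)·(−8)·3 = −120 ≡ 10, so v_4 = 10^{−1} = 4 (mod 13).
  i = 5 (α = 1): (1−9)(1−5)(1−12)(1−4) = (−8)·(−4)·(−11)·(−3) = 1056 ≡ 3, so v_5 = 3^{−1} = 9 (mod 13).
  v = [1, 5, 7, 4, 9].
Step 2: syndromes of r = [10, 11, 7, 8, 12] (all sums mod 13).
  S_0 = Σ v_i r_i = 1·10 + 5·11 + 7·7 + 4·8 + 9·12 = 254 ≡ 7.
  S_1 = Σ v_i α_i r_i = 1·9·10 + 5·5·11 + 7·12·7 + 4·4·8 + 9·1·12 = 1189 ≡ 6.
  α_i^2 mod 13 = [3, 12, 1, 3, 1].
  S_2 = Σ v_i α_i^2 r_i = 1·3·10 + 5·12·11 + 7·1·7 + 4·3·8 + 9·1·12 = 943 ≡ 7.
  S = (7, 6, 7) ≠ 0, so r is not a codeword (an error is present).
Step 3: locate the error. For a single error e at position i, S_ℓ = v_i·e·α_i^ℓ, so α_err = S_1/S_0.
  S_0^{−1} = 7^{−1} = 2 (mod 13), so α_err = 6·2 = 12 ≡ 12 = α_3. Error position i = 3.
  Consistency check: S_2/S_1 = 7·11 = 77 ≡ 12 = α_err ✓ (single-error assumption holds).
Step 4: error magnitude e = S_0/v_3 = S_0·∏_{j≠3}(α_3 − α_j) = 7·2 = 14 ≡ 1 (mod 13).
Step 5: correct position 3: c_3 = r_3 − e = 7 − 1 ≡ 6 (mod 13). Hence c = [10, 11, 6, 8, 12].
  Check: interpolating c through the α_i gives m(x) = 9 + 3·x (degree < 2) with m(α_i) = c_i for every i, so c is indeed a codeword.


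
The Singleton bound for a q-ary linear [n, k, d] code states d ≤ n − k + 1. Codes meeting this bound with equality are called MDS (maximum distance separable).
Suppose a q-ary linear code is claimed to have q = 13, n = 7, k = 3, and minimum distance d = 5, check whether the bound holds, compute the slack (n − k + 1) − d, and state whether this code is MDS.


Singleton RHS = n − k + 1 = 5, slack = 0, bound satisfied, MDS.

Singleton bound: d ≤ n − k + 1.
Here n = 7, k = 3, so n − k + 1 = 5.
Given d = 5, check d ≤ 5: YES.
Slack = (n − k + 1) − d = 0.
The code is MDS (slack = 0).
Description: the claimed parameters are [7, 3, 5]_13; such a code would be MDS (meets Singleton bound).


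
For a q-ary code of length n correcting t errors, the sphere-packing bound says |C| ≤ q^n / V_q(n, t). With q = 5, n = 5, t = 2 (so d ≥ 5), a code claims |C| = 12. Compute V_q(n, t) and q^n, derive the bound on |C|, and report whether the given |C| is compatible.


V_q(n, t) = 181, q^n = 3125, Hamming bound = 17, |C| = 12 ≤ bound (satisfied).

Step 1: Compute V_q(n, t) = Σ_{j=0}^2 C(n, j) (q−1)^j.
  j = 0: C(5,0)·(4)^0 = 1·1 = 1.
  j = 1: C(5,1)·(4)^1 = 5·4 = 20.
  j = 2: C(5,2)·(4)^2 = 10·16 = 160.
  V_q(n, t) = 1 + 20 + 160 = 181.
Step 2: q^n = 5^5 = 3125.
Step 3: Hamming bound ⌊q^n / V_q(n,t)⌋ = ⌊3125/181⌋ = 17.
Step 4: Compare |C| = 12 to 17: satisfied.
The claimed |C| lies below the Hamming bound.


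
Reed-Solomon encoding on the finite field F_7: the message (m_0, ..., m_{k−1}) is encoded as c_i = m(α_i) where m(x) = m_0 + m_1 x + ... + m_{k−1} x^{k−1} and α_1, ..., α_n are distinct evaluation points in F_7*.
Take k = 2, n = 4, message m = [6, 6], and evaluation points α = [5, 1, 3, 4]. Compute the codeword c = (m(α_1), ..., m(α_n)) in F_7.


c = [1, 5, 3, 2]

Message polynomial: m(x) = 6 + 6·x (mod 7).
For each evaluation point α_i, compute m(α_i) mod 7:
  α_1 = 5: Horner steps 6 → 1, so m(5) = 1.
  α_2 = 1: Horner steps 6 → 5, so m(1) = 5.
  α_3 = 3: Horner steps 6 → 3, so m(3) = 3.
  α_4 = 4: Horner steps 6 → 2, so m(4) = 2.
Codeword c = [1, 5, 3, 2] ∈ F_7^4.


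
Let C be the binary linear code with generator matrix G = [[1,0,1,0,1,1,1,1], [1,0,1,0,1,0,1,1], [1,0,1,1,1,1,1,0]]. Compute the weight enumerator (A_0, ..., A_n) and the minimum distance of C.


Weight distribution: A_0 = 1, A_1 = 1, A_2 = 1, A_3 = 1, A_5 = 2, A_6 = 2. Minimum distance d = 1.

Enumerate all 2^3 = 8 messages m ∈ F_2^3.
For each, compute codeword c = mG in F_2^8, then tally its weight.
  m = 000 → c = 00000000, weight = 0.
  m = 100 → c = 10101111, weight = 6.
  m = 010 → c = 10101011, weight = 5.
  m = 110 → c = 00000100, weight = 1.
  m = 001 → c = 10111110, weight = 6.
  m = 101 → c = 00010001, weight = 2.
  m = 011 → c = 00010101, weight = 3.
  m = 111 → c = 10111010, weight = 5.
Tally weights:
  weight 0: 1 codewords.
  weight 1: 1 codewords.
  weight 2: 1 codewords.
  weight 3: 1 codewords.
  weight 5: 2 codewords.
  weight 6: 2 codewords.
Minimum distance d = smallest w > 0 with A_w > 0 = 1.
Sanity: Σ A_w = 8 = 2^3 = 8 ✓.


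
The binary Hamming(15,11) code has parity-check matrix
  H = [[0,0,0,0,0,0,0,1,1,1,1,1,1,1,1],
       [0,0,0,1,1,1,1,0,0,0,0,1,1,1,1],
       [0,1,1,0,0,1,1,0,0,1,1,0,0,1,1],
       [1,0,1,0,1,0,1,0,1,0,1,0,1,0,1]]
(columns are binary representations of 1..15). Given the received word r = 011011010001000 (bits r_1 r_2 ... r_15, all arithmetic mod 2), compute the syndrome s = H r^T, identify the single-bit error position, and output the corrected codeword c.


s = (0, 1, 1, 0)^T, error position = 6, corrected codeword c = 011010010001000

Compute s = H r^T mod 2 one row at a time:
  s_1 = 1 + 0 + 0 + 0 + 1 + 0 + 0 + 0 = 2 ≡ 0 (mod 2).
  s_2 = 0 + 1 + 1 + 0 + 1 + 0 + 0 + 0 = 3 ≡ 1 (mod 2).
  s_3 = 1 + 1 + 1 + 0 + 0 + 0 + 0 + 0 = 3 ≡ 1 (mod 2).
  s_4 = 0 + 1 + 1 + 0 + 0 + 0 + 0 + 0 = 2 ≡ 0 (mod 2).
s = (0, 1, 1, 0)^T — this equals column 6 of H (binary 0110), so error is at position 6.
Correct: flip bit 6 of r = 011011010001000 to get c = 011010010001000.


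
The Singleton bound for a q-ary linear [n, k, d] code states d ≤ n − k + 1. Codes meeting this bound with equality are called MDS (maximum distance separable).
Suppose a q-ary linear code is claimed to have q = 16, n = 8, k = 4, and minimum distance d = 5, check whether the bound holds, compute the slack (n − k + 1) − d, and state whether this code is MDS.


Singleton RHS = n − k + 1 = 5, slack = 0, bound satisfied, MDS.

Singleton bound: d ≤ n − k + 1.
Here n = 8, k = 4, so n − k + 1 = 5.
Given d = 5, check d ≤ 5: YES.
Slack = (n − k + 1) − d = 0.
The code is MDS (slack = 0).
Description: the claimed parameters are [8, 4, 5]_16; such a code would be MDS (meets Singleton bound).


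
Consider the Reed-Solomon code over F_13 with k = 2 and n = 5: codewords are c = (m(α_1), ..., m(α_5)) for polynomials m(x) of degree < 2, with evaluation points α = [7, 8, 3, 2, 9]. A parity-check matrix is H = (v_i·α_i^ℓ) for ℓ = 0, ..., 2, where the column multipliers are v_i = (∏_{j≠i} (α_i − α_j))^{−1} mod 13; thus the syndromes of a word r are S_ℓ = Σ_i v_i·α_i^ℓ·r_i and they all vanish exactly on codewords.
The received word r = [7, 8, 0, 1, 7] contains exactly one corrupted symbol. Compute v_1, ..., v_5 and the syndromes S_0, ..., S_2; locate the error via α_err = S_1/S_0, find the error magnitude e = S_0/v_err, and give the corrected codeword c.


S = (11, 12, 6), error at position 1, error magnitude e = 11, c = [9, 8, 0, 1, 7].

Step 1: column multipliers v_i = (∏_{j≠i}(α_i − α_j))^{−1} mod 13.
  i = 1 (α = 7): (7−8)(7−3)(7−2)(7−9) = (−1)·4·5·(−2) = 40 ≡ 1, so v_1 = 1^{−1} = 1 (mod 13).
  i = 2 (α = 8): (8−7)(8−3)(8−2)(8−9) = 1·5·6·(−1) = −30 ≡ 9, so v_2 = 9^{−1} = 3 (mod 13).
  i = 3 (α = 3): (3−7)(3−8)(3−2)(3−9) = (−4)·(−5)·1·(−6) = −120 ≡ 10, so v_3 = 10^{−1} = 4 (mod 13).
  i = 4 (α = 2): (2−7)(2−8)(2−3)(2−9) = (−5)·(−6)·(−1)·(−7) = 210 ≡ 2, so v_4 = 2^{−1} = 7 (mod 13).
  i = 5 (α = 9): (9−7)(9−8)(9−3)(9−2) = 2·1·6·7 = 84 ≡ 6, so v_5 = 6^{−1} = 11 (mod 13).
  v = [1, 3, 4, 7, 11].
Step 2: syndromes of r = [7, 8, 0, 1, 7] (all sums mod 13).
  S_0 = Σ v_i r_i = 1·7 + 3·8 + 4·0 + 7·1 + 11·7 = 115 ≡ 11.
  S_1 = Σ v_i α_i r_i = 1·7·7 + 3·8·8 + 4·3·0 + 7·2·1 + 11·9·7 = 948 ≡ 12.
  α_i^2 mod 13 = [10, 12, 9, 4, 3].
  S_2 = Σ v_i α_i^2 r_i = 1·10·7 + 3·12·8 + 4·9·0 + 7·4·1 + 11·3·7 = 617 ≡ 6.
  S = (11, 12, 6) ≠ 0, so r is not a codeword (an error is present).
Step 3: locate the error. For a single error e at position i, S_ℓ = v_i·e·α_i^ℓ, so α_err = S_1/S_0.
  S_0^{−1} = 11^{−1} = 6 (mod 13), so α_err = 12·6 = 72 ≡ 7 = α_1. Error position i = 1.
  Consistency check: S_2/S_1 = 6·12 = 72 ≡ 7 = α_err ✓ (single-error assumption holds).
Step 4: error magnitude e = S_0/v_1 = S_0·∏_{j≠1}(α_1 − α_j) = 11·1 = 11 ≡ 11 (mod 13).
Step 5: correct position 1: c_1 = r_1 − e = 7 − 11 ≡ 9 (mod 13). Hence c = [9, 8, 0, 1, 7].
  Check: interpolating c through the α_i gives m(x) = 3 + 12·x (degree < 2) with m(α_i) = c_i for every i, so c is indeed a codeword.


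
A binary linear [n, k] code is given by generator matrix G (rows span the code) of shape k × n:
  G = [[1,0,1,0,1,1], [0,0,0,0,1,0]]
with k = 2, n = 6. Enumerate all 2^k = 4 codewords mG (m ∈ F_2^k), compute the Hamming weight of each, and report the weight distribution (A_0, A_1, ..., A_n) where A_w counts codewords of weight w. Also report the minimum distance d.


Weight distribution: A_0 = 1, A_1 = 1, A_3 = 1, A_4 = 1. Minimum distance d = 1.

Enumerate all 2^2 = 4 messages m ∈ F_2^2.
For each, compute codeword c = mG in F_2^6, then tally its weight.
  m = 00 → c = 000000, weight = 0.
  m = 10 → c = 101011, weight = 4.
  m = 01 → c = 000010, weight = 1.
  m = 11 → c = 101001, weight = 3.
Tally weights:
  weight 0: 1 codewords.
  weight 1: 1 codewords.
  weight 3: 1 codewords.
  weight 4: 1 codewords.
Minimum distance d = smallest w > 0 with A_w > 0 = 1.
Sanity: Σ A_w = 4 = 2^2 = 4 ✓.


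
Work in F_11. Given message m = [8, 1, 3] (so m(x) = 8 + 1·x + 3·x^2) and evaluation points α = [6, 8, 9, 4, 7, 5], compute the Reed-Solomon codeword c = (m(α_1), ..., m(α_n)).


c = [1, 10, 7, 5, 8, 0]

Message polynomial: m(x) = 8 + 1·x + 3·x^2 (mod 11).
For each evaluation point α_i, compute m(α_i) mod 11:
  α_1 = 6: Horner steps 3 → 8 → 1, so m(6) = 1.
  α_2 = 8: Horner steps 3 → 3 → 10, so m(8) = 10.
  α_3 = 9: Horner steps 3 → 6 → 7, so m(9) = 7.
  α_4 = 4: Horner steps 3 → 2 → 5, so m(4) = 5.
  α_5 = 7: Horner steps 3 → 0 → 8, so m(7) = 8.
  α_6 = 5: Horner steps 3 → 5 → 0, so m(5) = 0.
Codeword c = [1, 10, 7, 5, 8, 0] ∈ F_11^6.


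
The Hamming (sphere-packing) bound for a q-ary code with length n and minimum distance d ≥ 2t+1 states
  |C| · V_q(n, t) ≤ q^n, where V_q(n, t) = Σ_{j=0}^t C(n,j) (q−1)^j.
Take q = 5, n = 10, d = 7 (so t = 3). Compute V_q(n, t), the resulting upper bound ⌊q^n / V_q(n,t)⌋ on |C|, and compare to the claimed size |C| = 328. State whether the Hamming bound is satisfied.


V_q(n, t) = 8441, q^n = 9765625, Hamming bound = 1156, |C| = 328 ≤ bound (satisfied).

Step 1: Compute V_q(n, t) = Σ_{j=0}^3 C(n, j) (q−1)^j.
  j = 0: C(10,0)·(4)^0 = 1·1 = 1.
  j = 1: C(10,1)·(4)^1 = 10·4 = 40.
  j = 2: C(10,2)·(4)^2 = 45·16 = 720.
  j = 3: C(10,3)·(4)^3 = 120·64 = 7680.
  V_q(n, t) = 1 + 40 + 720 + 7680 = 8441.
Step 2: q^n = 5^10 = 9765625.
Step 3: Hamming bound ⌊q^n / V_q(n,t)⌋ = ⌊9765625/8441⌋ = 1156.
Step 4: Compare |C| = 328 to 1156: satisfied.
The claimed |C| lies below the Hamming bound.


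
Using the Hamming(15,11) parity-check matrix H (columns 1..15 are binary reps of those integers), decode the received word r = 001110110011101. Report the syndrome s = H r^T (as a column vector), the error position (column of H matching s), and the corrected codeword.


s = (1, 0, 0, 0)^T, error position = 8, corrected codeword c = 001110100011101

Compute s = H r^T mod 2 one row at a time:
  s_1 = 1 + 0 + 0 + 1 + 1 + 1 + 0 + 1 = 5 ≡ 1 (mod 2).
  s_2 = 1 + 1 + 0 + 1 + 1 + 1 + 0 + 1 = 6 ≡ 0 (mod 2).
  s_3 = 0 + 1 + 0 + 1 + 0 + 1 + 0 + 1 = 4 ≡ 0 (mod 2).
  s_4 = 0 + 1 + 1 + 1 + 0 + 1 + 1 + 1 = 6 ≡ 0 (mod 2).
s = (1, 0, 0, 0)^T — this equals column 8 of H (binary 1000), so error is at position 8.
Correct: flip bit 8 of r = 001110110011101 to get c = 001110100011101.


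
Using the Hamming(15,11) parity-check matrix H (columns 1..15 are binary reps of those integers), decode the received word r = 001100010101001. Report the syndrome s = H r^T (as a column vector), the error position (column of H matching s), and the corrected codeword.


s = (0, 1, 1, 0)^T, error position = 6, corrected codeword c = 001101010101001

Compute s = H r^T mod 2 one row at a time:
  s_1 = 1 + 0 + 1 + 0 + 1 + 0 + 0 + 1 = 4 ≡ 0 (mod 2).
  s_2 = 1 + 0 + 0 + 0 + 1 + 0 + 0 + 1 = 3 ≡ 1 (mod 2).
  s_3 = 0 + 1 + 0 + 0 + 1 + 0 + 0 + 1 = 3 ≡ 1 (mod 2).
  s_4 = 0 + 1 + 0 + 0 + 0 + 0 + 0 + 1 = 2 ≡ 0 (mod 2).
s = (0, 1, 1, 0)^T — this equals column 6 of H (binary 0110), so error is at position 6.
Correct: flip bit 6 of r = 001100010101001 to get c = 001101010101001.


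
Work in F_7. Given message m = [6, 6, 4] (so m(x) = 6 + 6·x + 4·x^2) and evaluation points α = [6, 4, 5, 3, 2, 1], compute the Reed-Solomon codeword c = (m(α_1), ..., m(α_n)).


c = [4, 3, 3, 4, 6, 2]

Message polynomial: m(x) = 6 + 6·x + 4·x^2 (mod 7).
For each evaluation point α_i, compute m(α_i) mod 7:
  α_1 = 6: Horner steps 4 → 2 → 4, so m(6) = 4.
  α_2 = 4: Horner steps 4 → 1 → 3, so m(4) = 3.
  α_3 = 5: Horner steps 4 → 5 → 3, so m(5) = 3.
  α_4 = 3: Horner steps 4 → 4 → 4, so m(3) = 4.
  α_5 = 2: Horner steps 4 → 0 → 6, so m(2) = 6.
  α_6 = 1: Horner steps 4 → 3 → 2, so m(1) = 2.
Codeword c = [4, 3, 3, 4, 6, 2] ∈ F_7^6.


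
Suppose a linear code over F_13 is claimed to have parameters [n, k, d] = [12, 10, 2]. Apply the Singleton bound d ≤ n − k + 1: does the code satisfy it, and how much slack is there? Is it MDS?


Singleton RHS = n − k + 1 = 3, slack = 1, bound satisfied, not MDS.

Singleton bound: d ≤ n − k + 1.
Here n = 12, k = 10, so n − k + 1 = 3.
Given d = 2, check d ≤ 3: YES.
Slack = (n − k + 1) − d = 1.
The code is NOT MDS (slack = 1 > 0).
Description: the claimed parameters are [12, 10, 2]_13; such a code would be non-MDS.


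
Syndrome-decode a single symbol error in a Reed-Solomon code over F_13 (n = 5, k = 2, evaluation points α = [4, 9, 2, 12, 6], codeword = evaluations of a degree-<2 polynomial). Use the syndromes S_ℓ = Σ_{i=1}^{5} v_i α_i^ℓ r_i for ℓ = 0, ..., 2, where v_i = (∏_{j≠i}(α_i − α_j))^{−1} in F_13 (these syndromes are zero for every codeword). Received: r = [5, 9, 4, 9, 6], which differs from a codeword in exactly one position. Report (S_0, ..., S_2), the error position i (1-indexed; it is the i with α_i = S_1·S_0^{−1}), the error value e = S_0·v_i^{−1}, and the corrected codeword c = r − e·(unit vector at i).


S = (6, 2, 5), error at position 2, error magnitude e = 8, c = [5, 1, 4, 9, 6].

Step 1: column multipliers v_i = (∏_{j≠i}(α_i − α_j))^{−1} mod 13.
  i = 1 (α = 4): (4−9)(4−2)(4−12)(4−6) = (−5)·2·(−8)·(−2) = −160 ≡ 9, so v_1 = 9^{−1} = 3 (mod 13).
  i = 2 (α = 9): (9−4)(9−2)(9−12)(9−6) = 5·7·(−3)·3 = −315 ≡ 10, so v_2 = 10^{−1} = 4 (mod 13).
  i = 3 (α = 2): (2−4)(2−9)(2−12)(2−6) = (−2)·(−7)·(−10)·(−4) = 560 ≡ 1, so v_3 = 1^{−1} = 1 (mod 13).
  i = 4 (α = 12): (12−4)(12−9)(12−2)(12−6) = 8·3·10·6 = 1440 ≡ 10, so v_4 = 10^{−1} = 4 (mod 13).
  i = 5 (α = 6): (6−4)(6−9)(6−2)(6−12) = 2·(−3)·4·(−6) = 144 ≡ 1, so v_5 = 1^{−1} = 1 (mod 13).
  v = [3, 4, 1, 4, 1].
Step 2: syndromes of r = [5, 9, 4, 9, 6] (all sums mod 13).
  S_0 = Σ v_i r_i = 3·5 + 4·9 + 1·4 + 4·9 + 1·6 = 97 ≡ 6.
  S_1 = Σ v_i α_i r_i = 3·4·5 + 4·9·9 + 1·2·4 + 4·12·9 + 1·6·6 = 860 ≡ 2.
  α_i^2 mod 13 = [3, 3, 4, 1, 10].
  S_2 = Σ v_i α_i^2 r_i = 3·3·5 + 4·3·9 + 1·4·4 + 4·1·9 + 1·10·6 = 265 ≡ 5.
  S = (6, 2, 5) ≠ 0, so r is not a codeword (an error is present).
Step 3: locate the error. For a single error e at position i, S_ℓ = v_i·e·α_i^ℓ, so α_err = S_1/S_0.
  S_0^{−1} = 6^{−1} = 11 (mod 13), so α_err = 2·11 = 22 ≡ 9 = α_2. Error position i = 2.
  Consistency check: S_2/S_1 = 5·7 = 35 ≡ 9 = α_err ✓ (single-error assumption holds).
Step 4: error magnitude e = S_0/v_2 = S_0·∏_{j≠2}(α_2 − α_j) = 6·10 = 60 ≡ 8 (mod 13).
Step 5: correct position 2: c_2 = r_2 − e = 9 − 8 ≡ 1 (mod 13). Hence c = [5, 1, 4, 9, 6].
  Check: interpolating c through the α_i gives m(x) = 3 + 7·x (degree < 2) with m(α_i) = c_i for every i, so c is indeed a codeword.


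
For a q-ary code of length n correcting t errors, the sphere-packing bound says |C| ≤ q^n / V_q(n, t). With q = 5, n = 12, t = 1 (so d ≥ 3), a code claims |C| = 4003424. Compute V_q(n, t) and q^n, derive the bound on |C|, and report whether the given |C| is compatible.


V_q(n, t) = 49, q^n = 244140625, Hamming bound = 4982461, |C| = 4003424 ≤ bound (satisfied).

Step 1: Compute V_q(n, t) = Σ_{j=0}^1 C(n, j) (q−1)^j.
  j = 0: C(12,0)·(4)^0 = 1·1 = 1.
  j = 1: C(12,1)·(4)^1 = 12·4 = 48.
  V_q(n, t) = 1 + 48 = 49.
Step 2: q^n = 5^12 = 244140625.
Step 3: Hamming bound ⌊q^n / V_q(n,t)⌋ = ⌊244140625/49⌋ = 4982461.
Step 4: Compare |C| = 4003424 to 4982461: satisfied.
The claimed |C| lies below the Hamming bound.


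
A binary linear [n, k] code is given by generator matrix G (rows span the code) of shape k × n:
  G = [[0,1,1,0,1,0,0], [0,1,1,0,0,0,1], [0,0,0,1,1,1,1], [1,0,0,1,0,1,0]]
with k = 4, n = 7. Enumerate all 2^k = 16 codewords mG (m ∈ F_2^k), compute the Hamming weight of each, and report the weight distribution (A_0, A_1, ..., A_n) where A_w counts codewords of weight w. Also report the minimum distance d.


Weight distribution: A_0 = 1, A_1 = 1, A_2 = 2, A_3 = 4, A_4 = 3, A_5 = 3, A_6 = 2. Minimum distance d = 1.

Enumerate all 2^4 = 16 messages m ∈ F_2^4.
For each, compute codeword c = mG in F_2^7, then tally its weight.
  m = 0000 → c = 0000000, weight = 0.
  m = 1000 → c = 0110100, weight = 3.
  m = 0100 → c = 0110001, weight = 3.
  m = 1100 → c = 0000101, weight = 2.
  m = 0010 → c = 0001111, weight = 4.
  m = 1010 → c = 0111011, weight = 5.
  m = 0110 → c = 0111110, weight = 5.
  m = 1110 → c = 0001010, weight = 2.
  m = 0001 → c = 1001010, weight = 3.
  m = 1001 → c = 1111110, weight = 6.
  m = 0101 → c = 1111011, weight = 6.
  m = 1101 → c = 1001111, weight = 5.
  m = 0011 → c = 1000101, weight = 3.
  m = 1011 → c = 1110001, weight = 4.
  m = 0111 → c = 1110100, weight = 4.
  m = 1111 → c = 1000000, weight = 1.
Tally weights:
  weight 0: 1 codewords.
  weight 1: 1 codewords.
  weight 2: 2 codewords.
  weight 3: 4 codewords.
  weight 4: 3 codewords.
  weight 5: 3 codewords.
  weight 6: 2 codewords.
Minimum distance d = smallest w > 0 with A_w > 0 = 1.
Sanity: Σ A_w = 16 = 2^4 = 16 ✓.


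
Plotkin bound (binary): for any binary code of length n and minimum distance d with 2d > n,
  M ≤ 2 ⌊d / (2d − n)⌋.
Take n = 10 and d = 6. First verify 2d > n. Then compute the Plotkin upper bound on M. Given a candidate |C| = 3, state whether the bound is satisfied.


Plotkin bound M ≤ 6; given |C| = 3 ≤ bound (satisfied).

Check applicability: 2d = 12, n = 10.
2d − n = 2 > 0, so Plotkin applies.
Compute d/(2d−n) = 6/2 ≈ 3.0000.
⌊d/(2d−n)⌋ = 3.
Plotkin bound: M ≤ 2·3 = 6.
Given |C| = 3, check: satisfied.
This |C| is below the Plotkin bound.


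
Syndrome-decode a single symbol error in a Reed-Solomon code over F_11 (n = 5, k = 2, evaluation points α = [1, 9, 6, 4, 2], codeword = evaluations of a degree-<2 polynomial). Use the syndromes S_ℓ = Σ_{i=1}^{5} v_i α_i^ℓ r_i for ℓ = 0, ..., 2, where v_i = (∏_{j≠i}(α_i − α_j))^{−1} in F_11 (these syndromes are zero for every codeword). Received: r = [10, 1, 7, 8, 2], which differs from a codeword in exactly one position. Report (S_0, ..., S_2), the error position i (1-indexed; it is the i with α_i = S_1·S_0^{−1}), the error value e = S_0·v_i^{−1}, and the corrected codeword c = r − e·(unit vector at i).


S = (4, 2, 1), error at position 3, error magnitude e = 4, c = [10, 1, 3, 8, 2].

Step 1: column multipliers v_i = (∏_{j≠i}(α_i − α_j))^{−1} mod 11.
  i = 1 (α = 1): (1−9)(1−6)(1−4)(1−2) = (−8)·(−5)·(−3)·(−1) = 120 ≡ 10, so v_1 = 10^{−1} = 10 (mod 11).
  i = 2 (α = 9): (9−1)(9−6)(9−4)(9−2) = 8·3·5·7 = 840 ≡ 4, so v_2 = 4^{−1} = 3 (mod 11).
  i = 3 (α = 6): (6−1)(6−9)(6−4)(6−2) = 5·(−3)·2·4 = −120 ≡ 1, so v_3 = 1^{−1} = 1 (mod 11).
  i = 4 (α = 4): (4−1)(4−9)(4−6)(4−2) = 3·(−5)·(−2)·2 = 60 ≡ 5, so v_4 = 5^{−1} = 9 (mod 11).
  i = 5 (α = 2): (2−1)(2−9)(2−6)(2−4) = 1·(−7)·(−4)·(−2) = −56 ≡ 10, so v_5 = 10^{−1} = 10 (mod 11).
  v = [10, 3, 1, 9, 10].
Step 2: syndromes of r = [10, 1, 7, 8, 2] (all sums mod 11).
  S_0 = Σ v_i r_i = 10·10 + 3·1 + 1·7 + 9·8 + 10·2 = 202 ≡ 4.
  S_1 = Σ v_i α_i r_i = 10·1·10 + 3·9·1 + 1·6·7 + 9·4·8 + 10·2·2 = 497 ≡ 2.
  α_i^2 mod 11 = [1, 4, 3, 5, 4].
  S_2 = Σ v_i α_i^2 r_i = 10·1·10 + 3·4·1 + 1·3·7 + 9·5·8 + 10·4·2 = 573 ≡ 1.
  S = (4, 2, 1) ≠ 0, so r is not a codeword (an error is present).
Step 3: locate the error. For a single error e at position i, S_ℓ = v_i·e·α_i^ℓ, so α_err = S_1/S_0.
  S_0^{−1} = 4^{−1} = 3 (mod 11), so α_err = 2·3 = 6 ≡ 6 = α_3. Error position i = 3.
  Consistency check: S_2/S_1 = 1·6 = 6 ≡ 6 = α_err ✓ (single-error assumption holds).
Step 4: error magnitude e = S_0/v_3 = S_0·∏_{j≠3}(α_3 − α_j) = 4·1 = 4 ≡ 4 (mod 11).
Step 5: correct position 3: c_3 = r_3 − e = 7 − 4 ≡ 3 (mod 11). Hence c = [10, 1, 3, 8, 2].
  Check: interpolating c through the α_i gives m(x) = 7 + 3·x (degree < 2) with m(α_i) = c_i for every i, so c is indeed a codeword.


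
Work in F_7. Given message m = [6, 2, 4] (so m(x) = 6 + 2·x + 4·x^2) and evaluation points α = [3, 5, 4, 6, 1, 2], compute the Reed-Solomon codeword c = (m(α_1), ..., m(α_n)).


c = [6, 4, 1, 1, 5, 5]

Message polynomial: m(x) = 6 + 2·x + 4·x^2 (mod 7).
For each evaluation point α_i, compute m(α_i) mod 7:
  α_1 = 3: Horner steps 4 → 0 → 6, so m(3) = 6.
  α_2 = 5: Horner steps 4 → 1 → 4, so m(5) = 4.
  α_3 = 4: Horner steps 4 → 4 → 1, so m(4) = 1.
  α_4 = 6: Horner steps 4 → 5 → 1, so m(6) = 1.
  α_5 = 1: Horner steps 4 → 6 → 5, so m(1) = 5.
  α_6 = 2: Horner steps 4 → 3 → 5, so m(2) = 5.
Codeword c = [6, 4, 1, 1, 5, 5] ∈ F_7^6.


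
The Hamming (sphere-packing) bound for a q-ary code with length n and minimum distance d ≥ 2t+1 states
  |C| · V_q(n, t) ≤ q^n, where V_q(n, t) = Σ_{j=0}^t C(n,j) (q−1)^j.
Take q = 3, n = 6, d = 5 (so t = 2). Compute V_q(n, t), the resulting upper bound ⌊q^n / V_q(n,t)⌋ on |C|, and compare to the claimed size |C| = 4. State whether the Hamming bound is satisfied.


V_q(n, t) = 73, q^n = 729, Hamming bound = 9, |C| = 4 ≤ bound (satisfied).

Step 1: Compute V_q(n, t) = Σ_{j=0}^2 C(n, j) (q−1)^j.
  j = 0: C(6,0)·(2)^0 = 1·1 = 1.
  j = 1: C(6,1)·(2)^1 = 6·2 = 12.
  j = 2: C(6,2)·(2)^2 = 15·4 = 60.
  V_q(n, t) = 1 + 12 + 60 = 73.
Step 2: q^n = 3^6 = 729.
Step 3: Hamming bound ⌊q^n / V_q(n,t)⌋ = ⌊729/73⌋ = 9.
Step 4: Compare |C| = 4 to 9: satisfied.
The claimed |C| lies below the Hamming bound.


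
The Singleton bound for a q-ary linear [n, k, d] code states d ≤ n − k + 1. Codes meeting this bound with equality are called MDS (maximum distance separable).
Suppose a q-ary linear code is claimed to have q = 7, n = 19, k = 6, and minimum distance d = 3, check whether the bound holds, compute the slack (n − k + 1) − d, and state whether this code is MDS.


Singleton RHS = n − k + 1 = 14, slack = 11, bound satisfied, not MDS.

Singleton bound: d ≤ n − k + 1.
Here n = 19, k = 6, so n − k + 1 = 14.
Given d = 3, check d ≤ 14: YES.
Slack = (n − k + 1) − d = 11.
The code is NOT MDS (slack = 11 > 0).
Description: the claimed parameters are [19, 6, 3]_7; such a code would be non-MDS.


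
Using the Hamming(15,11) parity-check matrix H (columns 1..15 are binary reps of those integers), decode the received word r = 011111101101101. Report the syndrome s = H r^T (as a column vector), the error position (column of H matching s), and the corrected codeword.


s = (1, 1, 0, 0)^T, error position = 12, corrected codeword c = 011111101100101

Compute s = H r^T mod 2 one row at a time:
  s_1 = 0 + 1 + 1 + 0 + 1 + 1 + 0 + 1 = 5 ≡ 1 (mod 2).
  s_2 = 1 + 1 + 1 + 1 + 1 + 1 + 0 + 1 = 7 ≡ 1 (mod 2).
  s_3 = 1 + 1 + 1 + 1 + 1 + 0 + 0 + 1 = 6 ≡ 0 (mod 2).
  s_4 = 0 + 1 + 1 + 1 + 1 + 0 + 1 + 1 = 6 ≡ 0 (mod 2).
s = (1, 1, 0, 0)^T — this equals column 12 of H (binary 1100), so error is at position 12.
Correct: flip bit 12 of r = 011111101101101 to get c = 011111101100101.


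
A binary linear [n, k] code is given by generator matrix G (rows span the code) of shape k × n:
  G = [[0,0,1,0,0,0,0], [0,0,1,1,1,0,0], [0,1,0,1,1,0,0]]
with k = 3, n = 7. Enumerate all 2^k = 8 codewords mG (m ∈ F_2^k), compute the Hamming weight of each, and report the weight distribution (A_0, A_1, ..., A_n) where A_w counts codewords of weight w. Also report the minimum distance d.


Weight distribution: A_0 = 1, A_1 = 2, A_2 = 2, A_3 = 2, A_4 = 1. Minimum distance d = 1.

Enumerate all 2^3 = 8 messages m ∈ F_2^3.
For each, compute codeword c = mG in F_2^7, then tally its weight.
  m = 000 → c = 0000000, weight = 0.
  m = 100 → c = 0010000, weight = 1.
  m = 010 → c = 0011100, weight = 3.
  m = 110 → c = 0001100, weight = 2.
  m = 001 → c = 0101100, weight = 3.
  m = 101 → c = 0111100, weight = 4.
  m = 011 → c = 0110000, weight = 2.
  m = 111 → c = 0100000, weight = 1.
Tally weights:
  weight 0: 1 codewords.
  weight 1: 2 codewords.
  weight 2: 2 codewords.
  weight 3: 2 codewords.
  weight 4: 1 codewords.
Minimum distance d = smallest w > 0 with A_w > 0 = 1.
Sanity: Σ A_w = 8 = 2^3 = 8 ✓.


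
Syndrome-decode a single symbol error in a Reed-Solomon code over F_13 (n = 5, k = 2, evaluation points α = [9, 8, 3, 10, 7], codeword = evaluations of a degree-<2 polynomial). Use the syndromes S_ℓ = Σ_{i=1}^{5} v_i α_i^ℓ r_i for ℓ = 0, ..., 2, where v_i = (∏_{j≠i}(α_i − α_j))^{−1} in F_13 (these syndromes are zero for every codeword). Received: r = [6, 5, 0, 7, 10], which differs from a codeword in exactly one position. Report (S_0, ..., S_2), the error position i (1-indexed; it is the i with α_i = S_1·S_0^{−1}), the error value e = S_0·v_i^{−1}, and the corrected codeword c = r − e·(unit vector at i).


S = (3, 8, 4), error at position 5, error magnitude e = 6, c = [6, 5, 0, 7, 4].

Step 1: column multipliers v_i = (∏_{j≠i}(α_i − α_j))^{−1} mod 13.
  i = 1 (α = 9): (9−8)(9−3)(9−10)(9−7) = 1·6·(−1)·2 = −12 ≡ 1, so v_1 = 1^{−1} = 1 (mod 13).
  i = 2 (α = 8): (8−9)(8−3)(8−10)(8−7) = (−1)·5·(−2)·1 = 10 ≡ 10, so v_2 = 10^{−1} = 4 (mod 13).
  i = 3 (α = 3): (3−9)(3−8)(3−10)(3−7) = (−6)·(−5)·(−7)·(−4) = 840 ≡ 8, so v_3 = 8^{−1} = 5 (mod 13).
  i = 4 (α = 10): (10−9)(10−8)(10−3)(10−7) = 1·2·7·3 = 42 ≡ 3, so v_4 = 3^{−1} = 9 (mod 13).
  i = 5 (α = 7): (7−9)(7−8)(7−3)(7−10) = (−2)·(−1)·4·(−3) = −24 ≡ 2, so v_5 = 2^{−1} = 7 (mod 13).
  v = [1, 4, 5, 9, 7].
Step 2: syndromes of r = [6, 5, 0, 7, 10] (all sums mod 13).
  S_0 = Σ v_i r_i = 1·6 + 4·5 + 5·0 + 9·7 + 7·10 = 159 ≡ 3.
  S_1 = Σ v_i α_i r_i = 1·9·6 + 4·8·5 + 5·3·0 + 9·10·7 + 7·7·10 = 1334 ≡ 8.
  α_i^2 mod 13 = [3, 12, 9, 9, 10].
  S_2 = Σ v_i α_i^2 r_i = 1·3·6 + 4·12·5 + 5·9·0 + 9·9·7 + 7·10·10 = 1525 ≡ 4.
  S = (3, 8, 4) ≠ 0, so r is not a codeword (an error is present).
Step 3: locate the error. For a single error e at position i, S_ℓ = v_i·e·α_i^ℓ, so α_err = S_1/S_0.
  S_0^{−1} = 3^{−1} = 9 (mod 13), so α_err = 8·9 = 72 ≡ 7 = α_5. Error position i = 5.
  Consistency check: S_2/S_1 = 4·5 = 20 ≡ 7 = α_err ✓ (single-error assumption holds).
Step 4: error magnitude e = S_0/v_5 = S_0·∏_{j≠5}(α_5 − α_j) = 3·2 = 6 ≡ 6 (mod 13).
Step 5: correct position 5: c_5 = r_5 − e = 10 − 6 ≡ 4 (mod 13). Hence c = [6, 5, 0, 7, 4].
  Check: interpolating c through the α_i gives m(x) = 10 + 1·x (degree < 2) with m(α_i) = c_i for every i, so c is indeed a codeword.


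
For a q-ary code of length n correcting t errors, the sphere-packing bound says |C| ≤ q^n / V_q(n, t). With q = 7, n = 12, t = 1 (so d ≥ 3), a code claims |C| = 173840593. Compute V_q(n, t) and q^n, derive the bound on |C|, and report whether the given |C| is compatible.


V_q(n, t) = 73, q^n = 13841287201, Hamming bound = 189606673, |C| = 173840593 ≤ bound (satisfied).

Step 1: Compute V_q(n, t) = Σ_{j=0}^1 C(n, j) (q−1)^j.
  j = 0: C(12,0)·(6)^0 = 1·1 = 1.
  j = 1: C(12,1)·(6)^1 = 12·6 = 72.
  V_q(n, t) = 1 + 72 = 73.
Step 2: q^n = 7^12 = 13841287201.
Step 3: Hamming bound ⌊q^n / V_q(n,t)⌋ = ⌊13841287201/73⌋ = 189606673.
Step 4: Compare |C| = 173840593 to 189606673: satisfied.
The claimed |C| lies below the Hamming bound.


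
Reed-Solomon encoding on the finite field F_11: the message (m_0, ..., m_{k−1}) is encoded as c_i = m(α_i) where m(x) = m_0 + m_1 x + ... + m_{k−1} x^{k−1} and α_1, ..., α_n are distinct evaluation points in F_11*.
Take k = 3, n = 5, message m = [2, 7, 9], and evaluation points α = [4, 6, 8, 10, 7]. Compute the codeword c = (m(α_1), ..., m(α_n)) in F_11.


c = [9, 5, 7, 4, 8]

Message polynomial: m(x) = 2 + 7·x + 9·x^2 (mod 11).
For each evaluation point α_i, compute m(α_i) mod 11:
  α_1 = 4: Horner steps 9 → 10 → 9, so m(4) = 9.
  α_2 = 6: Horner steps 9 → 6 → 5, so m(6) = 5.
  α_3 = 8: Horner steps 9 → 2 → 7, so m(8) = 7.
  α_4 = 10: Horner steps 9 → 9 → 4, so m(10) = 4.
  α_5 = 7: Horner steps 9 → 4 → 8, so m(7) = 8.
Codeword c = [9, 5, 7, 4, 8] ∈ F_11^5.


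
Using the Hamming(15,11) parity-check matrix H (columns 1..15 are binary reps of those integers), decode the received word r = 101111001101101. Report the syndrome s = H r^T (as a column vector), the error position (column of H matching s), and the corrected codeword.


s = (1, 0, 0, 0)^T, error position = 8, corrected codeword c = 101111011101101

Compute s = H r^T mod 2 one row at a time:
  s_1 = 0 + 1 + 1 + 0 + 1 + 1 + 0 + 1 = 5 ≡ 1 (mod 2).
  s_2 = 1 + 1 + 1 + 0 + 1 + 1 + 0 + 1 = 6 ≡ 0 (mod 2).
  s_3 = 0 + 1 + 1 + 0 + 1 + 0 + 0 + 1 = 4 ≡ 0 (mod 2).
  s_4 = 1 + 1 + 1 + 0 + 1 + 0 + 1 + 1 = 6 ≡ 0 (mod 2).
s = (1, 0, 0, 0)^T — this equals column 8 of H (binary 1000), so error is at position 8.
Correct: flip bit 8 of r = 101111001101101 to get c = 101111011101101.


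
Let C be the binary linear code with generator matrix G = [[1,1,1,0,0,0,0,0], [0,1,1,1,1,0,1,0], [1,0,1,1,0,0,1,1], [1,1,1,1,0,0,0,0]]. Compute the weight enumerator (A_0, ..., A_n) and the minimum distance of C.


Weight distribution: A_0 = 1, A_1 = 1, A_3 = 4, A_4 = 7, A_5 = 3. Minimum distance d = 1.

Enumerate all 2^4 = 16 messages m ∈ F_2^4.
For each, compute codeword c = mG in F_2^8, then tally its weight.
  m = 0000 → c = 00000000, weight = 0.
  m = 1000 → c = 11100000, weight = 3.
  m = 0100 → c = 01111010, weight = 5.
  m = 1100 → c = 10011010, weight = 4.
  m = 0010 → c = 10110011, weight = 5.
  m = 1010 → c = 01010011, weight = 4.
  m = 0110 → c = 11001001, weight = 4.
  m = 1110 → c = 00101001, weight = 3.
  m = 0001 → c = 11110000, weight = 4.
  m = 1001 → c = 00010000, weight = 1.
  m = 0101 → c = 10001010, weight = 3.
  m = 1101 → c = 01101010, weight = 4.
  m = 0011 → c = 01000011, weight = 3.
  m = 1011 → c = 10100011, weight = 4.
  m = 0111 → c = 00111001, weight = 4.
  m = 1111 → c = 11011001, weight = 5.
Tally weights:
  weight 0: 1 codewords.
  weight 1: 1 codewords.
  weight 3: 4 codewords.
  weight 4: 7 codewords.
  weight 5: 3 codewords.
Minimum distance d = smallest w > 0 with A_w > 0 = 1.
Sanity: Σ A_w = 16 = 2^4 = 16 ✓.


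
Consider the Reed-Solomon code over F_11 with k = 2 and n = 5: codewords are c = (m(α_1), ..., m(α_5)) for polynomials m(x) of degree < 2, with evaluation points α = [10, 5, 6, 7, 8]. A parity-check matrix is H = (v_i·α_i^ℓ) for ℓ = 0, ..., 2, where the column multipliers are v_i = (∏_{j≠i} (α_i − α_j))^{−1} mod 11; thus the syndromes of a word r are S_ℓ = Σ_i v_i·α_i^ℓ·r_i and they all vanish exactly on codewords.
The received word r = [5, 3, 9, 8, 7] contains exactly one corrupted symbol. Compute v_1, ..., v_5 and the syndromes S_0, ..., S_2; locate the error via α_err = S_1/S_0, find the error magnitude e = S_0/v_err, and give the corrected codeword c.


S = (6, 8, 7), error at position 2, error magnitude e = 4, c = [5, 10, 9, 8, 7].

Step 1: column multipliers v_i = (∏_{j≠i}(α_i − α_j))^{−1} mod 11.
  i = 1 (α = 10): (10−5)(10−6)(10−7)(10−8) = 5·4·3·2 = 120 ≡ 10, so v_1 = 10^{−1} = 10 (mod 11).
  i = 2 (α = 5): (5−10)(5−6)(5−7)(5−8) = (−5)·(−1)·(−2)·(−3) = 30 ≡ 8, so v_2 = 8^{−1} = 7 (mod 11).
  i = 3 (α = 6): (6−10)(6−5)(6−7)(6−8) = (−4)·1·(−1)·(−2) = −8 ≡ 3, so v_3 = 3^{−1} = 4 (mod 11).
  i = 4 (α = 7): (7−10)(7−5)(7−6)(7−8) = (−3)·2·1·(−1) = 6 ≡ 6, so v_4 = 6^{−1} = 2 (mod 11).
  i = 5 (α = 8): (8−10)(8−5)(8−6)(8−7) = (−2)·3·2·1 = −12 ≡ 10, so v_5 = 10^{−1} = 10 (mod 11).
  v = [10, 7, 4, 2, 10].
Step 2: syndromes of r = [5, 3, 9, 8, 7] (all sums mod 11).
  S_0 = Σ v_i r_i = 10·5 + 7·3 + 4·9 + 2·8 + 10·7 = 193 ≡ 6.
  S_1 = Σ v_i α_i r_i = 10·10·5 + 7·5·3 + 4·6·9 + 2·7·8 + 10·8·7 = 1493 ≡ 8.
  α_i^2 mod 11 = [1, 3, 3, 5, 9].
  S_2 = Σ v_i α_i^2 r_i = 10·1·5 + 7·3·3 + 4·3·9 + 2·5·8 + 10·9·7 = 931 ≡ 7.
  S = (6, 8, 7) ≠ 0, so r is not a codeword (an error is present).
Step 3: locate the error. For a single error e at position i, S_ℓ = v_i·e·α_i^ℓ, so α_err = S_1/S_0.
  S_0^{−1} = 6^{−1} = 2 (mod 11), so α_err = 8·2 = 16 ≡ 5 = α_2. Error position i = 2.
  Consistency check: S_2/S_1 = 7·7 = 49 ≡ 5 = α_err ✓ (single-error assumption holds).
Step 4: error magnitude e = S_0/v_2 = S_0·∏_{j≠2}(α_2 − α_j) = 6·8 = 48 ≡ 4 (mod 11).
Step 5: correct position 2: c_2 = r_2 − e = 3 − 4 ≡ 10 (mod 11). Hence c = [5, 10, 9, 8, 7].
  Check: interpolating c through the α_i gives m(x) = 4 + 10·x (degree < 2) with m(α_i) = c_i for every i, so c is indeed a codeword.
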